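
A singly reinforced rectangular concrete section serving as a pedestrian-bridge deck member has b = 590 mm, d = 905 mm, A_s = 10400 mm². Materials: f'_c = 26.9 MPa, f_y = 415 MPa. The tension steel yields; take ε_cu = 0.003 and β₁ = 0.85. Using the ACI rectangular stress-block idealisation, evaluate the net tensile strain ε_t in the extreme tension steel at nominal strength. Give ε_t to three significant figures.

a = A_s f_y/(0.85 f'_c b) = 319.93 mm.
β₁ = 0.85, so c = a/β₁ = 319.93/0.85 = 376.39 mm.
From the linear strain diagram with ε_cu = 0.003: ε_t = 0.003 (d − c)/c = 0.003 × (905 − 376.39)/376.39 = 0.00421.
ε_t is between 0.004 and 0.005 — transition zone.

ε_t ≈ 0.00421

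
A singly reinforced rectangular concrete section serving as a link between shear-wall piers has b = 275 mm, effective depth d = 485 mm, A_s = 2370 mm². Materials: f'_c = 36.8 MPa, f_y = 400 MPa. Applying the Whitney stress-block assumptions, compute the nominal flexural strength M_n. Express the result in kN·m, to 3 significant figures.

T = A_s f_y = 2370 × 400 = 948000 N = 948 kN.
From C = T: a = T/(0.85 f'_c b) = 948000/(0.85 × 36.8 × 275) = 110.21 mm.
M_n = T(d − a/2) = 948 kN × (485 − 55.105) mm = 407.54 kN·m.

M_n ≈ 408 kN·m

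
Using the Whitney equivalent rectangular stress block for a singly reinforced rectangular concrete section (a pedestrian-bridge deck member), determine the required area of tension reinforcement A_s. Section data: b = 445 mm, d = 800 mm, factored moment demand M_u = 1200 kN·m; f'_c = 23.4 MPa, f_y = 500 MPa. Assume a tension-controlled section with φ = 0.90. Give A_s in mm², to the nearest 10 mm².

A_s ≈ 3860 mm²

M_n = M_u/φ = 1200/0.90 = 1333.33 kN·m.
With M_n = 0.85 f'_c a b (d − a/2), solve the quadratic for a:
a = d − √(d² − 2M_n/(0.85 f'_c b)) = 800 − √(800² − 2 × 1333.33×10⁶/(0.85 × 23.4 × 445)) = 218.00 mm.
A_s = 0.85 f'_c a b / f_y = 0.85 × 23.4 × 218.00 × 445 / 500 = 3859.1 mm².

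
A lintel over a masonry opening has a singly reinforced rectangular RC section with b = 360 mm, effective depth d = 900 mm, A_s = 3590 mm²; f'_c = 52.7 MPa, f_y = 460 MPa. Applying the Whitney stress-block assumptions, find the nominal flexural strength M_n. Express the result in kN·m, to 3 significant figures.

T = A_s f_y = 3590 × 460 = 1651400 N = 1651.4 kN.
From C = T: a = T/(0.85 f'_c b) = 1651400/(0.85 × 52.7 × 360) = 102.40 mm.
M_n = T(d − a/2) = 1651.4 kN × (900 − 51.2) mm = 1401.71 kN·m.

M_n ≈ 1400 kN·m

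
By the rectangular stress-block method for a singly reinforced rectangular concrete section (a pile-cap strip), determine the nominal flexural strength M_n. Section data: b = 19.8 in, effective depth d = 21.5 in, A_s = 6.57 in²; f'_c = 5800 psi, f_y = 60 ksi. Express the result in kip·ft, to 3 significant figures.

M_n ≈ 640 kip·ft

T = A_s f_y = 6.57 × 60 = 394.2 kips.
a = T/(0.85 f'_c b) = 394.2/(0.85 × 5.8 × 19.8) = 4.038 in.
M_n = T(d − a/2) = 394.2 × (21.5 − 2.019) = 7679.4 kip·in = 7679.4/12 = 639.95 kip·ft.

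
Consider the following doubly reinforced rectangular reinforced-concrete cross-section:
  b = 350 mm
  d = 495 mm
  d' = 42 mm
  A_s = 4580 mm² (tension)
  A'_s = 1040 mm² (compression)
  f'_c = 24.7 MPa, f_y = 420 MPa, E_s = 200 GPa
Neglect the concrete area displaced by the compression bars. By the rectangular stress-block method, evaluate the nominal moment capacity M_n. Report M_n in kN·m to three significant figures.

M_n ≈ 783 kN·m

Assume both tension and compression steel yield.
Net tension couple steel: A_s − A'_s = 3540 mm².
a = (A_s − A'_s) f_y / (0.85 f'_c b) = 1486800/(0.85 × 24.7 × 350) = 202.33 mm.
c = a/β₁ = 202.33/0.85 = 238.04 mm; ε'_s = 0.003(c − d')/c = 0.0025 ≥ f_y/E_s = 0.0021, so compression steel does yield.
M_n = (A_s − A'_s) f_y (d − a/2) + A'_s f_y (d − d') = [1486800 × (495 − 101.165) + 436800 × (495 − 42)] × 10⁻⁶ = 585.55 + 197.87 = 783.42 kN·m.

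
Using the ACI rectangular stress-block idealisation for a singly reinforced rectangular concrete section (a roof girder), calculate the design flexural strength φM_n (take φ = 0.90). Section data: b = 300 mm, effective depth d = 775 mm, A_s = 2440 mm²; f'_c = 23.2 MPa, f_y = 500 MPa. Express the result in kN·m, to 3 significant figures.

φM_n ≈ 738 kN·m

T = A_s f_y = 2440 × 500 = 1220000 N = 1220 kN.
From C = T: a = T/(0.85 f'_c b) = 1220000/(0.85 × 23.2 × 300) = 206.22 mm.
M_n = T(d − a/2) = 1220 kN × (775 − 103.11) mm = 819.71 kN·m.
φM_n = 0.90 × 819.71 = 737.74 kN·m.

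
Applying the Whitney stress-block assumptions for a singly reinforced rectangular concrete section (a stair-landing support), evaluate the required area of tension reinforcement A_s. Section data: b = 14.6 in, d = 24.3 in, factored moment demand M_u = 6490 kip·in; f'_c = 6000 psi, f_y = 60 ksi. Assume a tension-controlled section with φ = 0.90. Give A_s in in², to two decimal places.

A_s ≈ 5.44 in²

M_n = M_u/φ = 6490/0.90 = 7211.11 kip·in.
From M_n = 0.85 f'_c a b (d − a/2):
a = d − √(d² − 2M_n/(0.85 f'_c b)) = 24.3 − √(24.3² − 2 × 7211.11/(0.85 × 6 × 14.6)) = 4.380 in.
A_s = 0.85 f'_c a b / f_y = 0.85 × 6 × 4.380 × 14.6 / 60 = 5.436 in².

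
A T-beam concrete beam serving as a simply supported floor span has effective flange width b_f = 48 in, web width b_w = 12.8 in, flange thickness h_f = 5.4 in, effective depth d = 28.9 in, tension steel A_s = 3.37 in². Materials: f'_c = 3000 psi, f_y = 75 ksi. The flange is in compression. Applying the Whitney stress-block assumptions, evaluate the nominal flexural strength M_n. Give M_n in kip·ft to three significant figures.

M_n ≈ 587 kip·ft

Tension: T = A_s f_y = 3.37 × 75 = 252.75 kips.
Try a within the flange: a = T/(0.85 f'_c b_f) = 252.75/(0.85 × 3 × 48) = 2.065 in.
Since a = 2.065 ≤ h_f = 5.4 in, the stress block lies entirely in the flange; analyse as a rectangular beam of width b_f.
M_n = T(d − a/2) = 252.75 × (28.9 − 1.0325) = 7043.5 kip·in.
M_n = 7043.5/12 = 586.96 kip·ft.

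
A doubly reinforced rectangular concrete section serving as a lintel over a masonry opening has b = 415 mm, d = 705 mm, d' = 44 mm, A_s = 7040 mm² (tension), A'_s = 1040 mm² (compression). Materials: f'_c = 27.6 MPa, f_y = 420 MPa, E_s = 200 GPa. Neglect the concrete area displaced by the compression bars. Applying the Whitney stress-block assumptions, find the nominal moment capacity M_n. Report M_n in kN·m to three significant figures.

M_n ≈ 1740 kN·m

Assume both tension and compression steel yield.
Net tension couple steel: A_s − A'_s = 6000 mm².
a = (A_s − A'_s) f_y / (0.85 f'_c b) = 2520000/(0.85 × 27.6 × 415) = 258.84 mm.
c = a/β₁ = 258.84/0.85 = 304.52 mm; ε'_s = 0.003(c − d')/c = 0.0026 ≥ f_y/E_s = 0.0021, so compression steel does yield.
M_n = (A_s − A'_s) f_y (d − a/2) + A'_s f_y (d − d') = [2520000 × (705 − 129.42) + 436800 × (705 − 44)] × 10⁻⁶ = 1450.46 + 288.72 = 1739.18 kN·m.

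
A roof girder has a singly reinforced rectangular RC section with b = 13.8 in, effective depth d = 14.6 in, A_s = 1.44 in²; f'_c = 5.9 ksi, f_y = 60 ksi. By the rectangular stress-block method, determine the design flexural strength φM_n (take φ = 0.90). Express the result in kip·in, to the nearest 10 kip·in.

T = A_s f_y = 1.44 × 60 = 86.4 kips.
a = T/(0.85 f'_c b) = 86.4/(0.85 × 5.9 × 13.8) = 1.248 in.
M_n = T(d − a/2) = 86.4 × (14.6 − 0.624) = 1207.5 kip·in.
φM_n = 0.90 × 1207.5 = 1086.8 kip·in.

φM_n ≈ 1090 kip·in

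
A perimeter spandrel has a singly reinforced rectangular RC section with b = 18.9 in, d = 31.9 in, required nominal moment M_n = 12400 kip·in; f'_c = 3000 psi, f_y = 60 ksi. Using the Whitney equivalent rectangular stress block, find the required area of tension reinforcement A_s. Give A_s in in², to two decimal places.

From M_n = 0.85 f'_c a b (d − a/2):
a = d − √(d² − 2M_n/(0.85 f'_c b)) = 31.9 − √(31.9² − 2 × 12400/(0.85 × 3 × 18.9)) = 9.472 in.
A_s = 0.85 f'_c a b / f_y = 0.85 × 3 × 9.472 × 18.9 / 60 = 7.608 in².

A_s ≈ 7.61 in²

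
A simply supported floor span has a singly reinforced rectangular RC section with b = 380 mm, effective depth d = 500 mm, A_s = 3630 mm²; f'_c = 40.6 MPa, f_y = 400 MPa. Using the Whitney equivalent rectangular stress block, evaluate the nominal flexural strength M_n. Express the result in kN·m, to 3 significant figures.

M_n ≈ 646 kN·m

T = A_s f_y = 3630 × 400 = 1452000 N = 1452 kN.
From C = T: a = T/(0.85 f'_c b) = 1452000/(0.85 × 40.6 × 380) = 110.72 mm.
M_n = T(d − a/2) = 1452 kN × (500 − 55.36) mm = 645.62 kN·m.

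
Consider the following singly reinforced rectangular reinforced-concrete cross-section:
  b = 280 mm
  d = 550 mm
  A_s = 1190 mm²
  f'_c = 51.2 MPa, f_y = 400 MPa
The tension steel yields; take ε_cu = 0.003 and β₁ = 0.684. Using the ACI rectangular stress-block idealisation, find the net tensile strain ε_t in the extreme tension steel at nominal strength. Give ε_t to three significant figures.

ε_t ≈ 0.0259

a = A_s f_y/(0.85 f'_c b) = 39.06 mm.
β₁ = 0.684, so c = a/β₁ = 39.06/0.684 = 57.11 mm.
From the linear strain diagram with ε_cu = 0.003: ε_t = 0.003 (d − c)/c = 0.003 × (550 − 57.11)/57.11 = 0.0259.
Since ε_t ≥ 0.005, the section is tension-controlled.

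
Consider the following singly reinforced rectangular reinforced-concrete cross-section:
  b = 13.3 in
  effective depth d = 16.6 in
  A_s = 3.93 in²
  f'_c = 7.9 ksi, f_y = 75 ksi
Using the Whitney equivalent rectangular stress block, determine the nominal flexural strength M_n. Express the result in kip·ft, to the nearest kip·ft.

M_n ≈ 367 kip·ft

T = A_s f_y = 3.93 × 75 = 294.75 kips.
a = T/(0.85 f'_c b) = 294.75/(0.85 × 7.9 × 13.3) = 3.300 in.
M_n = T(d − a/2) = 294.75 × (16.6 − 1.65) = 4406.5 kip·in = 4406.5/12 = 367.21 kip·ft.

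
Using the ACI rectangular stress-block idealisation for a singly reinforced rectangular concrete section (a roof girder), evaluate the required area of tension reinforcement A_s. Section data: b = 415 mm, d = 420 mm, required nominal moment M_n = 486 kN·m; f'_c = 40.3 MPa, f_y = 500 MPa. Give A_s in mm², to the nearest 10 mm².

With M_n = 0.85 f'_c a b (d − a/2), solve the quadratic for a:
a = d − √(d² − 2M_n/(0.85 f'_c b)) = 420 − √(420² − 2 × 486×10⁶/(0.85 × 40.3 × 415)) = 91.33 mm.
A_s = 0.85 f'_c a b / f_y = 0.85 × 40.3 × 91.33 × 415 / 500 = 2596.7 mm².

A_s ≈ 2600 mm²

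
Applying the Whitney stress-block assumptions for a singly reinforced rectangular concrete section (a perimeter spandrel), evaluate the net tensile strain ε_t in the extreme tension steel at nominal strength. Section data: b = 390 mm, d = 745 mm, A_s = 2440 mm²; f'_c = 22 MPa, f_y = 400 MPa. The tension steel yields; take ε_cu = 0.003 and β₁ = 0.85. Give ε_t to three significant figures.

ε_t ≈ 0.0112

a = A_s f_y/(0.85 f'_c b) = 133.83 mm.
β₁ = 0.85, so c = a/β₁ = 133.83/0.85 = 157.45 mm.
From the linear strain diagram with ε_cu = 0.003: ε_t = 0.003 (d − c)/c = 0.003 × (745 − 157.45)/157.45 = 0.0112.
Since ε_t ≥ 0.005, the section is tension-controlled.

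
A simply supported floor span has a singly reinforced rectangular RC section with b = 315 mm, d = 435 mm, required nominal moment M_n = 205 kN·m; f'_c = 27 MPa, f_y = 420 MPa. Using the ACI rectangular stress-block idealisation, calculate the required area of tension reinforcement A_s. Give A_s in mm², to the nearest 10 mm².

A_s ≈ 1220 mm²

With M_n = 0.85 f'_c a b (d − a/2), solve the quadratic for a:
a = d − √(d² − 2M_n/(0.85 f'_c b)) = 435 − √(435² − 2 × 205×10⁶/(0.85 × 27 × 315)) = 70.98 mm.
A_s = 0.85 f'_c a b / f_y = 0.85 × 27 × 70.98 × 315 / 420 = 1221.7 mm².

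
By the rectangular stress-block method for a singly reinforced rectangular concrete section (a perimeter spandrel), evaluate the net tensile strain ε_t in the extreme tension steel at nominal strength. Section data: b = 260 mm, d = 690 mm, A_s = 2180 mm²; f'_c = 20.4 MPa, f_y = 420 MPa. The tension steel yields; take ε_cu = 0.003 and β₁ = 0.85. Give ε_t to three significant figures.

ε_t ≈ 0.00566

a = A_s f_y/(0.85 f'_c b) = 203.09 mm.
β₁ = 0.85, so c = a/β₁ = 203.09/0.85 = 238.93 mm.
From the linear strain diagram with ε_cu = 0.003: ε_t = 0.003 (d − c)/c = 0.003 × (690 − 238.93)/238.93 = 0.00566.
Since ε_t ≥ 0.005, the section is tension-controlled.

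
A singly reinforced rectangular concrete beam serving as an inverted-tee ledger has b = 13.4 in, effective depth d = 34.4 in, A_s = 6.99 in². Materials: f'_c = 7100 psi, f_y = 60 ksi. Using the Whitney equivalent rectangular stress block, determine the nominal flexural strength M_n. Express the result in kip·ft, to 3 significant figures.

M_n ≈ 1110 kip·ft

T = A_s f_y = 6.99 × 60 = 419.4 kips.
a = T/(0.85 f'_c b) = 419.4/(0.85 × 7.1 × 13.4) = 5.186 in.
M_n = T(d − a/2) = 419.4 × (34.4 − 2.593) = 13339.9 kip·in = 13339.9/12 = 1111.66 kip·ft.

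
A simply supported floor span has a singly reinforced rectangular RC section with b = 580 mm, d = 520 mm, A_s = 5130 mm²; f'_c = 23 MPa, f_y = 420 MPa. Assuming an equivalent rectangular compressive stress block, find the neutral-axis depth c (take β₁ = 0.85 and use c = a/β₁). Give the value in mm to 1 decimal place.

c ≈ 223.5 mm

T = A_s f_y = 5130 × 420 = 2154600 N = 2154.6 kN.
Setting C = 0.85 f'_c a b equal to T: a = 2154600/(0.85 × 23 × 580) = 190.017 mm.
With β₁ = 0.85, c = a/β₁ = 190.017/0.85 = 223.5 mm.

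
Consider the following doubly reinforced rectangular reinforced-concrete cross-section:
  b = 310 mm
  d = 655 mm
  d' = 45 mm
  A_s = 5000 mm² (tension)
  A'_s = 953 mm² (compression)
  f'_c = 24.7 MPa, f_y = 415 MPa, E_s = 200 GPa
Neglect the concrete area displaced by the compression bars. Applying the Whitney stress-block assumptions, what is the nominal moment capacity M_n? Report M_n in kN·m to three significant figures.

Assume both tension and compression steel yield.
Net tension couple steel: A_s − A'_s = 4047 mm².
a = (A_s − A'_s) f_y / (0.85 f'_c b) = 1679505/(0.85 × 24.7 × 310) = 258.05 mm.
c = a/β₁ = 258.05/0.85 = 303.59 mm; ε'_s = 0.003(c − d')/c = 0.0026 ≥ f_y/E_s = 0.0021, so compression steel does yield.
M_n = (A_s − A'_s) f_y (d − a/2) + A'_s f_y (d − d') = [1679505 × (655 − 129.025) + 395495 × (655 − 45)] × 10⁻⁶ = 883.38 + 241.25 = 1124.63 kN·m.

M_n ≈ 1120 kN·m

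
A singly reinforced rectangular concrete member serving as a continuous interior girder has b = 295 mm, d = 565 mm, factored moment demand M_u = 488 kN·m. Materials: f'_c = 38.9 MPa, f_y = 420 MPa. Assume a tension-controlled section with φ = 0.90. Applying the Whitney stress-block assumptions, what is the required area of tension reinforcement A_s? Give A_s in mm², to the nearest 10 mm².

M_n = M_u/φ = 488/0.90 = 542.222 kN·m.
With M_n = 0.85 f'_c a b (d − a/2), solve the quadratic for a:
a = d − √(d² − 2M_n/(0.85 f'_c b)) = 565 − √(565² − 2 × 542.222×10⁶/(0.85 × 38.9 × 295)) = 108.88 mm.
A_s = 0.85 f'_c a b / f_y = 0.85 × 38.9 × 108.88 × 295 / 420 = 2528.7 mm².

A_s ≈ 2530 mm²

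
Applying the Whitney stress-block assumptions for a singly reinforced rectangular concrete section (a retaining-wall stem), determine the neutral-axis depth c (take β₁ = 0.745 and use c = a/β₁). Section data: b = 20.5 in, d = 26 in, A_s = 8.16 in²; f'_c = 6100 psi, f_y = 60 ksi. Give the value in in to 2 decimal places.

T = A_s f_y = 8.16 × 60 = 489.6 kips.
a = T/(0.85 f'_c b) = 489.6/(0.85 × 6.1 × 20.5) = 4.6062 in.
With β₁ = 0.745, c = a/β₁ = 4.6062/0.745 = 6.18 in.

c ≈ 6.18 in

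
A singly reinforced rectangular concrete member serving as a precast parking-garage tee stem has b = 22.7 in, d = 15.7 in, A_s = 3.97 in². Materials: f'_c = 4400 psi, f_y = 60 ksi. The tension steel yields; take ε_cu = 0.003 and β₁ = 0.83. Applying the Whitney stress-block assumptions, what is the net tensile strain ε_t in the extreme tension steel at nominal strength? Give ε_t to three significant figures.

ε_t ≈ 0.0109

a = A_s f_y/(0.85 f'_c b) = 2.806 in.
β₁ = 0.83, so c = a/β₁ = 2.806/0.83 = 3.381 in.
From the linear strain diagram with ε_cu = 0.003: ε_t = 0.003 (d − c)/c = 0.003 × (15.7 − 3.381)/3.381 = 0.0109.
Since ε_t ≥ 0.005, the section is tension-controlled.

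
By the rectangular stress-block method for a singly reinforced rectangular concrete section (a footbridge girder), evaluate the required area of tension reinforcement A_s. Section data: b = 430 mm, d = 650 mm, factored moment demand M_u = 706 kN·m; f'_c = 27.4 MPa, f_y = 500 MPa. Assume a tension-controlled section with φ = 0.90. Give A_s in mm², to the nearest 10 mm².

M_n = M_u/φ = 706/0.90 = 784.444 kN·m.
With M_n = 0.85 f'_c a b (d − a/2), solve the quadratic for a:
a = d − √(d² − 2M_n/(0.85 f'_c b)) = 650 − √(650² − 2 × 784.444×10⁶/(0.85 × 27.4 × 430)) = 134.40 mm.
A_s = 0.85 f'_c a b / f_y = 0.85 × 27.4 × 134.40 × 430 / 500 = 2692.0 mm².

A_s ≈ 2690 mm²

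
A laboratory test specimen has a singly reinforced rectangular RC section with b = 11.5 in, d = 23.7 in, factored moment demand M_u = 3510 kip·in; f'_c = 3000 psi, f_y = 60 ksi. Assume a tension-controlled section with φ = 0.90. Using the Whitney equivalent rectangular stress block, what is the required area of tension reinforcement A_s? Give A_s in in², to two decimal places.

M_n = M_u/φ = 3510/0.90 = 3900 kip·in.
From M_n = 0.85 f'_c a b (d − a/2):
a = d − √(d² − 2M_n/(0.85 f'_c b)) = 23.7 − √(23.7² − 2 × 3900/(0.85 × 3 × 11.5)) = 6.504 in.
A_s = 0.85 f'_c a b / f_y = 0.85 × 3 × 6.504 × 11.5 / 60 = 3.179 in².

A_s ≈ 3.18 in²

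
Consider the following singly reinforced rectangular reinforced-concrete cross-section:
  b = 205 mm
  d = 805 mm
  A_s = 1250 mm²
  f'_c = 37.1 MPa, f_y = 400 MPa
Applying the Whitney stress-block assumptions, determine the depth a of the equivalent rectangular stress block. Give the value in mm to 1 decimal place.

T = A_s f_y = 1250 × 400 = 500000 N = 500 kN.
Setting C = 0.85 f'_c a b equal to T: a = 500000/(0.85 × 37.1 × 205) = 77.3 mm.

a ≈ 77.3 mm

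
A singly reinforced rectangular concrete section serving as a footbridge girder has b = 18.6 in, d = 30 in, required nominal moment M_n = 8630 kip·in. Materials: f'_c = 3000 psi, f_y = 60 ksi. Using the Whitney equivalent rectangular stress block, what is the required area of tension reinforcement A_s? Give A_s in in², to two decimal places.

From M_n = 0.85 f'_c a b (d − a/2):
a = d − √(d² − 2M_n/(0.85 f'_c b)) = 30 − √(30² − 2 × 8630/(0.85 × 3 × 18.6)) = 6.846 in.
A_s = 0.85 f'_c a b / f_y = 0.85 × 3 × 6.846 × 18.6 / 60 = 5.412 in².

A_s ≈ 5.41 in²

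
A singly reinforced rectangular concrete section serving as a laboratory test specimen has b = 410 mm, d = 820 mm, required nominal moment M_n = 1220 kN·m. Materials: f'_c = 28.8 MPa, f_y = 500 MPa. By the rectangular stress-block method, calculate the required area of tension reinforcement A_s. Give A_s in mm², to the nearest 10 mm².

With M_n = 0.85 f'_c a b (d − a/2), solve the quadratic for a:
a = d − √(d² − 2M_n/(0.85 f'_c b)) = 820 − √(820² − 2 × 1220×10⁶/(0.85 × 28.8 × 410)) = 164.79 mm.
A_s = 0.85 f'_c a b / f_y = 0.85 × 28.8 × 164.79 × 410 / 500 = 3307.9 mm².

A_s ≈ 3310 mm²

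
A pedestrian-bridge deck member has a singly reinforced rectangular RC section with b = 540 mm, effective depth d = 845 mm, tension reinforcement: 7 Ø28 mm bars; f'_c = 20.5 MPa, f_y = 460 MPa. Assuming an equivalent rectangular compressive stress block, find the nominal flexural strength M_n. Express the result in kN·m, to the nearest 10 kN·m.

M_n ≈ 1470 kN·m

A_s = 7 × 616 = 4312 mm².
T = A_s f_y = 4312 × 460 = 1983520 N = 1983.52 kN.
From C = T: a = T/(0.85 f'_c b) = 1983520/(0.85 × 20.5 × 540) = 210.80 mm.
M_n = T(d − a/2) = 1983.52 kN × (845 − 105.4) mm = 1467.01 kN·m.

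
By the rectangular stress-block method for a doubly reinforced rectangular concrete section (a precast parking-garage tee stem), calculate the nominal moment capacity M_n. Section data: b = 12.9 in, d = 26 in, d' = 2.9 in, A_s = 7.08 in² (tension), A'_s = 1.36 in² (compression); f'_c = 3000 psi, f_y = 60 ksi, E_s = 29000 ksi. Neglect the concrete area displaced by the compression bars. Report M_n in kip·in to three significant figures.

Assume both steels yield.
a = (A_s − A'_s) f_y/(0.85 f'_c b) = (7.08 − 1.36) × 60/(0.85 × 3 × 12.9) = 10.433 in.
c = a/β₁ = 10.433/0.85 = 12.274 in; ε'_s = 0.003(c − d')/c = 0.0023 ≥ ε_y = 0.0021, so the compression steel yields.
M_n = (A_s − A'_s) f_y (d − a/2) + A'_s f_y (d − d') = 343.2 × (26 − 5.2165) + 81.6 × (26 − 2.9) = 7132.9 + 1885.0 = 9017.9 kip·in.

M_n ≈ 9020 kip·in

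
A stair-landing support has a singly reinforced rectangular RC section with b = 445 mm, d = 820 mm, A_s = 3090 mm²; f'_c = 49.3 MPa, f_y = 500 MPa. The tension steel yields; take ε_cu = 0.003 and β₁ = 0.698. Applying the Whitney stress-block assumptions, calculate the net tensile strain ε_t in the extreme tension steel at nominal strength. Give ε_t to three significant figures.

ε_t ≈ 0.0177

a = A_s f_y/(0.85 f'_c b) = 82.85 mm.
β₁ = 0.698, so c = a/β₁ = 82.85/0.698 = 118.70 mm.
From the linear strain diagram with ε_cu = 0.003: ε_t = 0.003 (d − c)/c = 0.003 × (820 − 118.70)/118.70 = 0.0177.
Since ε_t ≥ 0.005, the section is tension-controlled.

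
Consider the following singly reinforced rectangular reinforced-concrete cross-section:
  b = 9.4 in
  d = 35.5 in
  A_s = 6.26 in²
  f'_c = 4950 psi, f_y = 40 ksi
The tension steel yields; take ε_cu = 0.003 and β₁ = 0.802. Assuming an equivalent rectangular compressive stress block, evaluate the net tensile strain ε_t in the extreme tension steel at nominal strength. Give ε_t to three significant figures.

ε_t ≈ 0.0105

a = A_s f_y/(0.85 f'_c b) = 6.331 in.
β₁ = 0.802, so c = a/β₁ = 6.331/0.802 = 7.894 in.
From the linear strain diagram with ε_cu = 0.003: ε_t = 0.003 (d − c)/c = 0.003 × (35.5 − 7.894)/7.894 = 0.0105.
Since ε_t ≥ 0.005, the section is tension-controlled.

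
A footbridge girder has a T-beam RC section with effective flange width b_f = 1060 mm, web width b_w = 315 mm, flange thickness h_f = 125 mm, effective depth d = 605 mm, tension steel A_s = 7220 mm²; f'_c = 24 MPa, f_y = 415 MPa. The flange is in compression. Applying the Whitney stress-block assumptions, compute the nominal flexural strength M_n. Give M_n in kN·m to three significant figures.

Tension: T = A_s f_y = 7220 × 415 = 2996300 N.
Try a within the flange: a = T/(0.85 f'_c b_f) = 2996300/(0.85 × 24 × 1060) = 138.56 mm.
a = 138.56 > h_f = 125 mm: the block extends into the web. Split into flange-overhang and web parts.
C_f = 0.85 f'_c (b_f − b_w) h_f = 0.85 × 24 × (1060 − 315) × 125 = 1899750 N.
Remaining web compression depth: a_w = (T − C_f)/(0.85 f'_c b_w) = (2996300 − 1899750)/(0.85 × 24 × 315) = 170.64 mm.
M_n = C_f(d − h_f/2) + (T − C_f)(d − a_w/2) = 1899750 × (605 − 62.5) + 1096550 × (605 − 85.32) = 1030.61 + 569.86 = 1600.47 × 10⁶ N·mm.
M_n = 1600.47 kN·m.

M_n ≈ 1600 kN·m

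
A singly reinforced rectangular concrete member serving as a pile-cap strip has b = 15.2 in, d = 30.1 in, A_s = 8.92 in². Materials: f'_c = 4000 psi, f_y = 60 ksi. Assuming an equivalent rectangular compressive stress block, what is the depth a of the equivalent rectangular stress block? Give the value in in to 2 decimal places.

a ≈ 10.36 in

T = A_s f_y = 8.92 × 60 = 535.2 kips.
a = T/(0.85 f'_c b) = 535.2/(0.85 × 4 × 15.2) = 10.36 in.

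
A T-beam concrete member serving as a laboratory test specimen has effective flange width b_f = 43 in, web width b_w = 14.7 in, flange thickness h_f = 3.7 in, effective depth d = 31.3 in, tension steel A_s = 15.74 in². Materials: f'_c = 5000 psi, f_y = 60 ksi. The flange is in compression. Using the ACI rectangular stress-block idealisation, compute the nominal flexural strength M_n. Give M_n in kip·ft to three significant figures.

M_n ≈ 2230 kip·ft

Tension: T = A_s f_y = 15.74 × 60 = 944.4 kips.
Try a within the flange: a = T/(0.85 f'_c b_f) = 944.4/(0.85 × 5 × 43) = 5.168 in.
a = 5.168 > h_f = 3.7 in: the block extends into the web. Split into flange-overhang and web parts.
C_f = 0.85 f'_c (b_f − b_w) h_f = 0.85 × 5 × (43 − 14.7) × 3.7 = 445.0 kips.
Remaining web compression depth: a_w = (T − C_f)/(0.85 f'_c b_w) = (944.4 − 445.0)/(0.85 × 5 × 14.7) = 7.994 in.
M_n = C_f(d − h_f/2) + (T − C_f)(d − a_w/2) = 445.0 × (31.3 − 1.85) + 499.4 × (31.3 − 3.997) = 13105.3 + 13635.1 = 26740.4 kip·in.
M_n = 26740.4/12 = 2228.37 kip·ft.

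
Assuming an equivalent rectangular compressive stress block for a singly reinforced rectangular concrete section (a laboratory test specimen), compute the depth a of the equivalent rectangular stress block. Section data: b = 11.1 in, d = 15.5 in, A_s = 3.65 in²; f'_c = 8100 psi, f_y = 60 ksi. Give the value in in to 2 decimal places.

T = A_s f_y = 3.65 × 60 = 219 kips.
a = T/(0.85 f'_c b) = 219/(0.85 × 8.1 × 11.1) = 2.87 in.

a ≈ 2.87 in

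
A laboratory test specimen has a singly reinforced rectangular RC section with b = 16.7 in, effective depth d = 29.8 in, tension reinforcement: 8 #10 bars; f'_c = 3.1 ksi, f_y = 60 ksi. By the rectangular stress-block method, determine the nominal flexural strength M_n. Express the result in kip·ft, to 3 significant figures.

A_s = 8 × 1.27 = 10.16 in².
T = A_s f_y = 10.16 × 60 = 609.6 kips.
a = T/(0.85 f'_c b) = 609.6/(0.85 × 3.1 × 16.7) = 13.853 in.
M_n = T(d − a/2) = 609.6 × (29.8 − 6.9265) = 13943.7 kip·in = 13943.7/12 = 1161.98 kip·ft.

M_n ≈ 1160 kip·ft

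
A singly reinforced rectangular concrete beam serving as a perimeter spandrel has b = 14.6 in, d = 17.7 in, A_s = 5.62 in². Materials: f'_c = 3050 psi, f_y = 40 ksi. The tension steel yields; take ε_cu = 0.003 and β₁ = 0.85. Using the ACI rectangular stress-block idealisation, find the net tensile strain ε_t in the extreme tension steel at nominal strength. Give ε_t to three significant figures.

ε_t ≈ 0.00460

a = A_s f_y/(0.85 f'_c b) = 5.939 in.
β₁ = 0.85, so c = a/β₁ = 5.939/0.85 = 6.987 in.
From the linear strain diagram with ε_cu = 0.003: ε_t = 0.003 (d − c)/c = 0.003 × (17.7 − 6.987)/6.987 = 0.00460.
ε_t is between 0.004 and 0.005 — transition zone.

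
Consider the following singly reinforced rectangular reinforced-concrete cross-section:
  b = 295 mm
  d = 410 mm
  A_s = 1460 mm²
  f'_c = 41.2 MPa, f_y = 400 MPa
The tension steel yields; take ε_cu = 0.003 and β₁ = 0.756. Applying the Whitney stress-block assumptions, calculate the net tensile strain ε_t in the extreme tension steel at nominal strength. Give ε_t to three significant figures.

ε_t ≈ 0.0134

a = A_s f_y/(0.85 f'_c b) = 56.53 mm.
β₁ = 0.756, so c = a/β₁ = 56.53/0.756 = 74.78 mm.
From the linear strain diagram with ε_cu = 0.003: ε_t = 0.003 (d − c)/c = 0.003 × (410 − 74.78)/74.78 = 0.0134.
Since ε_t ≥ 0.005, the section is tension-controlled.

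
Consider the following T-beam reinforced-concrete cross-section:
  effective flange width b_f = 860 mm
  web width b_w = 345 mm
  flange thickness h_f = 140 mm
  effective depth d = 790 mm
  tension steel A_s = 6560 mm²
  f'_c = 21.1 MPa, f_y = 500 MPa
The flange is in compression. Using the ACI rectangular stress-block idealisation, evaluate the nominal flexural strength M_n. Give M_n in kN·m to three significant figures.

M_n ≈ 2180 kN·m

Tension: T = A_s f_y = 6560 × 500 = 3280000 N.
Try a within the flange: a = T/(0.85 f'_c b_f) = 3280000/(0.85 × 21.1 × 860) = 212.65 mm.
a = 212.65 > h_f = 140 mm: the block extends into the web. Split into flange-overhang and web parts.
C_f = 0.85 f'_c (b_f − b_w) h_f = 0.85 × 21.1 × (860 − 345) × 140 = 1293114 N.
Remaining web compression depth: a_w = (T − C_f)/(0.85 f'_c b_w) = (3280000 − 1293114)/(0.85 × 21.1 × 345) = 321.11 mm.
M_n = C_f(d − h_f/2) + (T − C_f)(d − a_w/2) = 1293114 × (790 − 70) + 1986886 × (790 − 160.555) = 931.04 + 1250.64 = 2181.68 × 10⁶ N·mm.
M_n = 2181.68 kN·m.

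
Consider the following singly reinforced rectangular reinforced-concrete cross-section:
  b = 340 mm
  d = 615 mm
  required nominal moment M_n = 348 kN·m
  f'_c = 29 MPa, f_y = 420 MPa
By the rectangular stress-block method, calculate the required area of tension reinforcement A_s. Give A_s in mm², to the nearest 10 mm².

With M_n = 0.85 f'_c a b (d − a/2), solve the quadratic for a:
a = d − √(d² − 2M_n/(0.85 f'_c b)) = 615 − √(615² − 2 × 348×10⁶/(0.85 × 29 × 340)) = 71.70 mm.
A_s = 0.85 f'_c a b / f_y = 0.85 × 29 × 71.70 × 340 / 420 = 1430.8 mm².

A_s ≈ 1430 mm²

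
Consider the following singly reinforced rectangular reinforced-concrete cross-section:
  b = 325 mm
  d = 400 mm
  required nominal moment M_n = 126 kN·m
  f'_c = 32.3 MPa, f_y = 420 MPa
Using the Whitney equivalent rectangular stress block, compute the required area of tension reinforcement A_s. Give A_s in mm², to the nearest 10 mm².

With M_n = 0.85 f'_c a b (d − a/2), solve the quadratic for a:
a = d − √(d² − 2M_n/(0.85 f'_c b)) = 400 − √(400² − 2 × 126×10⁶/(0.85 × 32.3 × 325)) = 37.02 mm.
A_s = 0.85 f'_c a b / f_y = 0.85 × 32.3 × 37.02 × 325 / 420 = 786.5 mm².

A_s ≈ 790 mm²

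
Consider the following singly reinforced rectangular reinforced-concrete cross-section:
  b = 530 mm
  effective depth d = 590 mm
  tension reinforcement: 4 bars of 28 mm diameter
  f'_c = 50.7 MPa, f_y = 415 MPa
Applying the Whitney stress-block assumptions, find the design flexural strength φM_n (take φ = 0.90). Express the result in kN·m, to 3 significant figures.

A_s = 4 × 616 = 2464 mm².
T = A_s f_y = 2464 × 415 = 1022560 N = 1022.56 kN.
From C = T: a = T/(0.85 f'_c b) = 1022560/(0.85 × 50.7 × 530) = 44.77 mm.
M_n = T(d − a/2) = 1022.56 kN × (590 − 22.385) mm = 580.42 kN·m.
φM_n = 0.90 × 580.42 = 522.38 kN·m.

φM_n ≈ 522 kN·m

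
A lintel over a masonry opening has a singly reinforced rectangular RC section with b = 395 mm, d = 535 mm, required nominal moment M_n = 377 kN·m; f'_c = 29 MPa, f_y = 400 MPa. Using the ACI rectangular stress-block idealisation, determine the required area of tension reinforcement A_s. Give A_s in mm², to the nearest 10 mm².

A_s ≈ 1900 mm²

With M_n = 0.85 f'_c a b (d − a/2), solve the quadratic for a:
a = d − √(d² − 2M_n/(0.85 f'_c b)) = 535 − √(535² − 2 × 377×10⁶/(0.85 × 29 × 395)) = 78.07 mm.
A_s = 0.85 f'_c a b / f_y = 0.85 × 29 × 78.07 × 395 / 400 = 1900.4 mm².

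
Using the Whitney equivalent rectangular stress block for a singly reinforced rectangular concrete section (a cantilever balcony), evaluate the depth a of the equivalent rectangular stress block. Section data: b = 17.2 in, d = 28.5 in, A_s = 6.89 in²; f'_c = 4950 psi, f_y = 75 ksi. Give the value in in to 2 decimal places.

a ≈ 7.14 in

T = A_s f_y = 6.89 × 75 = 516.75 kips.
a = T/(0.85 f'_c b) = 516.75/(0.85 × 4.95 × 17.2) = 7.14 in.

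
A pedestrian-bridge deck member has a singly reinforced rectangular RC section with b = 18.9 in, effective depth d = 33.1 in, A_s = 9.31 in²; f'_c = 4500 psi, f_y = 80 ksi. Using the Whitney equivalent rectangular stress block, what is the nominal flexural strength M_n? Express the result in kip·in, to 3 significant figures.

M_n ≈ 20800 kip·in

T = A_s f_y = 9.31 × 80 = 744.8 kips.
a = T/(0.85 f'_c b) = 744.8/(0.85 × 4.5 × 18.9) = 10.303 in.
M_n = T(d − a/2) = 744.8 × (33.1 − 5.1515) = 20816.0 kip·in.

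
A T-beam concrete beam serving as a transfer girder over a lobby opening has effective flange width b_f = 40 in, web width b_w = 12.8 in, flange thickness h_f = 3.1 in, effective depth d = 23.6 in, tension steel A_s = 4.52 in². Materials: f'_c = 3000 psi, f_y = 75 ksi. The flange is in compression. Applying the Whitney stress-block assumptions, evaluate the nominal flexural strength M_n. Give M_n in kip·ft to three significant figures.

Tension: T = A_s f_y = 4.52 × 75 = 339 kips.
Try a within the flange: a = T/(0.85 f'_c b_f) = 339/(0.85 × 3 × 40) = 3.324 in.
a = 3.324 > h_f = 3.1 in: the block extends into the web. Split into flange-overhang and web parts.
C_f = 0.85 f'_c (b_f − b_w) h_f = 0.85 × 3 × (40 − 12.8) × 3.1 = 215.0 kips.
Remaining web compression depth: a_w = (T − C_f)/(0.85 f'_c b_w) = (339 − 215.0)/(0.85 × 3 × 12.8) = 3.799 in.
M_n = C_f(d − h_f/2) + (T − C_f)(d − a_w/2) = 215.0 × (23.6 − 1.55) + 124 × (23.6 − 1.8995) = 4740.8 + 2690.9 = 7431.7 kip·in.
M_n = 7431.7/12 = 619.31 kip·ft.

M_n ≈ 619 kip·ft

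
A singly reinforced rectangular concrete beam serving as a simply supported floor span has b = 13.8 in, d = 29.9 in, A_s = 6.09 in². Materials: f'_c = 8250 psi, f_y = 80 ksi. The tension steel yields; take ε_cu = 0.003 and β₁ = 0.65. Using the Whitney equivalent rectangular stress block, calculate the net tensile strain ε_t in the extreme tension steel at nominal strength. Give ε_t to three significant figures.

ε_t ≈ 0.00858

a = A_s f_y/(0.85 f'_c b) = 5.034 in.
β₁ = 0.65, so c = a/β₁ = 5.034/0.65 = 7.745 in.
From the linear strain diagram with ε_cu = 0.003: ε_t = 0.003 (d − c)/c = 0.003 × (29.9 − 7.745)/7.745 = 0.00858.
Since ε_t ≥ 0.005, the section is tension-controlled.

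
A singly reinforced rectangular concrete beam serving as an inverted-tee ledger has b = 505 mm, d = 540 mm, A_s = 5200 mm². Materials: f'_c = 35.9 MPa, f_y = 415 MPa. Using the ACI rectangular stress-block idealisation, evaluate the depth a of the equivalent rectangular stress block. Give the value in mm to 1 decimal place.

T = A_s f_y = 5200 × 415 = 2158000 N = 2158 kN.
Setting C = 0.85 f'_c a b equal to T: a = 2158000/(0.85 × 35.9 × 505) = 140.0 mm.

a ≈ 140.0 mm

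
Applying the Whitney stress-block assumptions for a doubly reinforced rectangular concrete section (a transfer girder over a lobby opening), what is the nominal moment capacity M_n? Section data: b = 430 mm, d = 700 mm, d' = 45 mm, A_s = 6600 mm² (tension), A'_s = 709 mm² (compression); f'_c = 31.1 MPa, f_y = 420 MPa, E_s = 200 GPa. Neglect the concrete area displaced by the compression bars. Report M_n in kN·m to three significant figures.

Assume both tension and compression steel yield.
Net tension couple steel: A_s − A'_s = 5891 mm².
a = (A_s − A'_s) f_y / (0.85 f'_c b) = 2474220/(0.85 × 31.1 × 430) = 217.67 mm.
c = a/β₁ = 217.67/0.828 = 262.89 mm; ε'_s = 0.003(c − d')/c = 0.0025 ≥ f_y/E_s = 0.0021, so compression steel does yield.
M_n = (A_s − A'_s) f_y (d − a/2) + A'_s f_y (d − d') = [2474220 × (700 − 108.835) + 297780 × (700 − 45)] × 10⁻⁶ = 1462.67 + 195.05 = 1657.72 kN·m.

M_n ≈ 1660 kN·m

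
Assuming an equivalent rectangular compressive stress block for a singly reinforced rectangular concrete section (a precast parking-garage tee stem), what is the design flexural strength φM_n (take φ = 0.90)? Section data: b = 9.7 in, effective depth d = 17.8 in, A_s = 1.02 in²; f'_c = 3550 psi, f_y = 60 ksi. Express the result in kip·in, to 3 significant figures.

φM_n ≈ 923 kip·in

T = A_s f_y = 1.02 × 60 = 61.2 kips.
a = T/(0.85 f'_c b) = 61.2/(0.85 × 3.55 × 9.7) = 2.091 in.
M_n = T(d − a/2) = 61.2 × (17.8 − 1.0455) = 1025.4 kip·in.
φM_n = 0.90 × 1025.4 = 922.9 kip·in.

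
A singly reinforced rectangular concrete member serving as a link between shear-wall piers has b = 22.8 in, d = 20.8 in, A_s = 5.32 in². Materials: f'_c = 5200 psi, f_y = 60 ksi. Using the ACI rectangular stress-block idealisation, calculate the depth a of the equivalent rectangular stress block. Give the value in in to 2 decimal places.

a ≈ 3.17 in

T = A_s f_y = 5.32 × 60 = 319.2 kips.
a = T/(0.85 f'_c b) = 319.2/(0.85 × 5.2 × 22.8) = 3.17 in.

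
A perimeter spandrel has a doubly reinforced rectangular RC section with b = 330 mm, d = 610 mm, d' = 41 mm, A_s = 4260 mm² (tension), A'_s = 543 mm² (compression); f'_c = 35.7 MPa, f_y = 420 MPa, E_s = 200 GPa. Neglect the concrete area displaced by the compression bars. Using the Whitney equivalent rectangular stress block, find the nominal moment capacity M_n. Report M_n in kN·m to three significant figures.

Assume both tension and compression steel yield.
Net tension couple steel: A_s − A'_s = 3717 mm².
a = (A_s − A'_s) f_y / (0.85 f'_c b) = 1561140/(0.85 × 35.7 × 330) = 155.90 mm.
c = a/β₁ = 155.90/0.795 = 196.10 mm; ε'_s = 0.003(c − d')/c = 0.0024 ≥ f_y/E_s = 0.0021, so compression steel does yield.
M_n = (A_s − A'_s) f_y (d − a/2) + A'_s f_y (d − d') = [1561140 × (610 − 77.95) + 228060 × (610 − 41)] × 10⁻⁶ = 830.60 + 129.77 = 960.37 kN·m.

M_n ≈ 960 kN·m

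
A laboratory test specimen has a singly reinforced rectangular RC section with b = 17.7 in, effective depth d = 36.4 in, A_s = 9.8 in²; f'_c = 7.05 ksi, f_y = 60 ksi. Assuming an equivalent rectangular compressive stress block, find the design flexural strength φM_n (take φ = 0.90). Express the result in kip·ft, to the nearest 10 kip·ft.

T = A_s f_y = 9.8 × 60 = 588 kips.
a = T/(0.85 f'_c b) = 588/(0.85 × 7.05 × 17.7) = 5.544 in.
M_n = T(d − a/2) = 588 × (36.4 − 2.772) = 19773.3 kip·in = 19773.3/12 = 1647.78 kip·ft.
φM_n = 0.90 × 1647.78 = 1483.00 kip·ft.

φM_n ≈ 1480 kip·ft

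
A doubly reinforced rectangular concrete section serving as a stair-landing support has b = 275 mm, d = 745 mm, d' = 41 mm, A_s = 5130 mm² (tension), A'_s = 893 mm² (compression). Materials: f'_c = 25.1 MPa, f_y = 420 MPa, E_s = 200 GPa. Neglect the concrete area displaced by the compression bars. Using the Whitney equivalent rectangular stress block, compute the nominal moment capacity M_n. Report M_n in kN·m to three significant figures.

Assume both tension and compression steel yield.
Net tension couple steel: A_s − A'_s = 4237 mm².
a = (A_s − A'_s) f_y / (0.85 f'_c b) = 1779540/(0.85 × 25.1 × 275) = 303.31 mm.
c = a/β₁ = 303.31/0.85 = 356.84 mm; ε'_s = 0.003(c − d')/c = 0.0027 ≥ f_y/E_s = 0.0021, so compression steel does yield.
M_n = (A_s − A'_s) f_y (d − a/2) + A'_s f_y (d − d') = [1779540 × (745 − 151.655) + 375060 × (745 − 41)] × 10⁻⁶ = 1055.88 + 264.04 = 1319.92 kN·m.

M_n ≈ 1320 kN·m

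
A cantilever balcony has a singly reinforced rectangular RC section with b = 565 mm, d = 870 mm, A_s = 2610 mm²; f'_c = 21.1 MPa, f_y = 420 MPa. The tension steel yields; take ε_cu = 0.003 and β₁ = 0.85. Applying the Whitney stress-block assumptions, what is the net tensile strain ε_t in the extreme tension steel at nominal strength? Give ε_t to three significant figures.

a = A_s f_y/(0.85 f'_c b) = 108.18 mm.
β₁ = 0.85, so c = a/β₁ = 108.18/0.85 = 127.27 mm.
From the linear strain diagram with ε_cu = 0.003: ε_t = 0.003 (d − c)/c = 0.003 × (870 − 127.27)/127.27 = 0.0175.
Since ε_t ≥ 0.005, the section is tension-controlled.

ε_t ≈ 0.0175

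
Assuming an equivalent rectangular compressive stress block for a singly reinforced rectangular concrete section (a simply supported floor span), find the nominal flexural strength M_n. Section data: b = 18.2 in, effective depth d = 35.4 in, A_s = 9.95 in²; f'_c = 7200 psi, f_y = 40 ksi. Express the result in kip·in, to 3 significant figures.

T = A_s f_y = 9.95 × 40 = 398 kips.
a = T/(0.85 f'_c b) = 398/(0.85 × 7.2 × 18.2) = 3.573 in.
M_n = T(d − a/2) = 398 × (35.4 − 1.7865) = 13378.2 kip·in.

M_n ≈ 13400 kip·in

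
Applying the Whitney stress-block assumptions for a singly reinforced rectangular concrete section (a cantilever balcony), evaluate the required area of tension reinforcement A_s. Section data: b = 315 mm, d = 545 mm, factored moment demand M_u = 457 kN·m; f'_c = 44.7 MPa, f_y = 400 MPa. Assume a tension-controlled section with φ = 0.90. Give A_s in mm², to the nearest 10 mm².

M_n = M_u/φ = 457/0.90 = 507.778 kN·m.
With M_n = 0.85 f'_c a b (d − a/2), solve the quadratic for a:
a = d − √(d² − 2M_n/(0.85 f'_c b)) = 545 − √(545² − 2 × 507.778×10⁶/(0.85 × 44.7 × 315)) = 84.38 mm.
A_s = 0.85 f'_c a b / f_y = 0.85 × 44.7 × 84.38 × 315 / 400 = 2524.7 mm².

A_s ≈ 2520 mm²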